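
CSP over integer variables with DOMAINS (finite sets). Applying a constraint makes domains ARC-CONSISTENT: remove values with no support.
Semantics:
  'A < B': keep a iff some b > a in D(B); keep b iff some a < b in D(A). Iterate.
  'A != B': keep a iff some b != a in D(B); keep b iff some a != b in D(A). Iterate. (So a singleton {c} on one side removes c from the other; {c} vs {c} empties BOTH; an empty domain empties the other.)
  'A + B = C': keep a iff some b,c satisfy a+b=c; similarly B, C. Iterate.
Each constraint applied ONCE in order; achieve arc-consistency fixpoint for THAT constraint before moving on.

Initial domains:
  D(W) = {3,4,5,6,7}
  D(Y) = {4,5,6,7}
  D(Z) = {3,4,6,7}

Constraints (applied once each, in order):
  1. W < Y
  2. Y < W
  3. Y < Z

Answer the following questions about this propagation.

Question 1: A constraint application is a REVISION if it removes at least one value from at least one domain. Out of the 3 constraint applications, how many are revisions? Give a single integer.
Constraint 1 (W < Y) on D(W)={3,4,5,6,7} D(Y)={4,5,6,7}: W {3,4,5,6,7}->{3,4,5,6} => REVISION
Constraint 2 (Y < W) on D(Y)={4,5,6,7} D(W)={3,4,5,6}: Y {4,5,6,7}->{4,5}; W {3,4,5,6}->{5,6} => REVISION
Constraint 3 (Y < Z) on D(Y)={4,5} D(Z)={3,4,6,7}: Z {3,4,6,7}->{6,7} => REVISION
Total revisions = 3

Answer: 3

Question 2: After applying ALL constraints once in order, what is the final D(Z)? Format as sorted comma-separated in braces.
Answer: {6,7}

Derivation:
Constraint 1 (W < Y) on D(W)={3,4,5,6,7} D(Y)={4,5,6,7}: W {3,4,5,6,7}->{3,4,5,6}
Constraint 2 (Y < W) on D(Y)={4,5,6,7} D(W)={3,4,5,6}: Y {4,5,6,7}->{4,5}; W {3,4,5,6}->{5,6}
Constraint 3 (Y < Z) on D(Y)={4,5} D(Z)={3,4,6,7}: Z {3,4,6,7}->{6,7}
So after all 3 constraints: D(Z) = {6,7}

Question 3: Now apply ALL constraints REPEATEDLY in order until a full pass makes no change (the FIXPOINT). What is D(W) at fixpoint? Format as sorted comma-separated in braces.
Answer: {}

Derivation:
pass 0 (initial): D(W)={3,4,5,6,7}
pass 1: W {3,4,5,6,7}->{5,6}; Y {4,5,6,7}->{4,5}; Z {3,4,6,7}->{6,7}
pass 2: W {5,6}->{}; Y {4,5}->{}; Z {6,7}->{}
pass 3: no change
Fixpoint after 3 passes: D(W) = {}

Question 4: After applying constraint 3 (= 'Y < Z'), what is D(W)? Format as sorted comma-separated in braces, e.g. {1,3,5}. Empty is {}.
Answer: {5,6}

Derivation:
Constraint 1 (W < Y) on D(W)={3,4,5,6,7} D(Y)={4,5,6,7}: W {3,4,5,6,7}->{3,4,5,6}
Constraint 2 (Y < W) on D(Y)={4,5,6,7} D(W)={3,4,5,6}: Y {4,5,6,7}->{4,5}; W {3,4,5,6}->{5,6}
Constraint 3 (Y < Z) on D(Y)={4,5} D(Z)={3,4,6,7}: Z {3,4,6,7}->{6,7}
So after constraint 3: D(W) = {5,6}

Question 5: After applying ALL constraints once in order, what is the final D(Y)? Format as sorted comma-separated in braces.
Constraint 1 (W < Y) on D(W)={3,4,5,6,7} D(Y)={4,5,6,7}: W {3,4,5,6,7}->{3,4,5,6}
Constraint 2 (Y < W) on D(Y)={4,5,6,7} D(W)={3,4,5,6}: Y {4,5,6,7}->{4,5}; W {3,4,5,6}->{5,6}
Constraint 3 (Y < Z) on D(Y)={4,5} D(Z)={3,4,6,7}: Z {3,4,6,7}->{6,7}
So after all 3 constraints: D(Y) = {4,5}

Answer: {4,5}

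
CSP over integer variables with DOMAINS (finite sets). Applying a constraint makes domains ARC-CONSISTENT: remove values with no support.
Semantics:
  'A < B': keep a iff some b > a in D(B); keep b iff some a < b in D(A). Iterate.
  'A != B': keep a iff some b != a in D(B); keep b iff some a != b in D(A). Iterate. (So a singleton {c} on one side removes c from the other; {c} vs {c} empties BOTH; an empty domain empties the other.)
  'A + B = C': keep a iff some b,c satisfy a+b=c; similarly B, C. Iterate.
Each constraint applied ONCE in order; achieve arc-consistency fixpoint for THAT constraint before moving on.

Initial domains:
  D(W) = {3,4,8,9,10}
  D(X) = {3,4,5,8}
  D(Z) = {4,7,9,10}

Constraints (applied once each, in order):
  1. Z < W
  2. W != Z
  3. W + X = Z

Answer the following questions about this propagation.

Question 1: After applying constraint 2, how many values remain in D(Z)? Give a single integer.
Answer: 3

Derivation:
Constraint 1 (Z < W) on D(Z)={4,7,9,10} D(W)={3,4,8,9,10}: Z {4,7,9,10}->{4,7,9}; W {3,4,8,9,10}->{8,9,10}
Constraint 2 (W != Z) on D(W)={8,9,10} D(Z)={4,7,9}: no change
So after constraint 2: D(Z)={4,7,9}, size = 3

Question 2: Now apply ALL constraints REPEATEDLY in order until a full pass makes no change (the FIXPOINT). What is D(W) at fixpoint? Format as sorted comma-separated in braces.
Answer: {}

Derivation:
pass 0 (initial): D(W)={3,4,8,9,10}
pass 1: W {3,4,8,9,10}->{}; X {3,4,5,8}->{}; Z {4,7,9,10}->{}
pass 2: no change
Fixpoint after 2 passes: D(W) = {}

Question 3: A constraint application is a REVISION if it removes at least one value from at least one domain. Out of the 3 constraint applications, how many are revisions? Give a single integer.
Answer: 2

Derivation:
Constraint 1 (Z < W) on D(Z)={4,7,9,10} D(W)={3,4,8,9,10}: Z {4,7,9,10}->{4,7,9}; W {3,4,8,9,10}->{8,9,10} => REVISION
Constraint 2 (W != Z) on D(W)={8,9,10} D(Z)={4,7,9}: no change => not a revision
Constraint 3 (W + X = Z) on D(W)={8,9,10} D(X)={3,4,5,8} D(Z)={4,7,9}: W {8,9,10}->{}; X {3,4,5,8}->{}; Z {4,7,9}->{} => REVISION
Total revisions = 2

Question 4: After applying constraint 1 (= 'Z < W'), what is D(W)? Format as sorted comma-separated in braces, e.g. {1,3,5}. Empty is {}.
Answer: {8,9,10}

Derivation:
Constraint 1 (Z < W) on D(Z)={4,7,9,10} D(W)={3,4,8,9,10}: Z {4,7,9,10}->{4,7,9}; W {3,4,8,9,10}->{8,9,10}
So after constraint 1: D(W) = {8,9,10}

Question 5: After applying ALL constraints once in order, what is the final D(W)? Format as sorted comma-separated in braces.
Constraint 1 (Z < W) on D(Z)={4,7,9,10} D(W)={3,4,8,9,10}: Z {4,7,9,10}->{4,7,9}; W {3,4,8,9,10}->{8,9,10}
Constraint 2 (W != Z) on D(W)={8,9,10} D(Z)={4,7,9}: no change
Constraint 3 (W + X = Z) on D(W)={8,9,10} D(X)={3,4,5,8} D(Z)={4,7,9}: W {8,9,10}->{}; X {3,4,5,8}->{}; Z {4,7,9}->{}
So after all 3 constraints: D(W) = {}

Answer: {}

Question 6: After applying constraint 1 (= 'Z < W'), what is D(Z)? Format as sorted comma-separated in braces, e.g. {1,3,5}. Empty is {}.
Constraint 1 (Z < W) on D(Z)={4,7,9,10} D(W)={3,4,8,9,10}: Z {4,7,9,10}->{4,7,9}; W {3,4,8,9,10}->{8,9,10}
So after constraint 1: D(Z) = {4,7,9}

Answer: {4,7,9}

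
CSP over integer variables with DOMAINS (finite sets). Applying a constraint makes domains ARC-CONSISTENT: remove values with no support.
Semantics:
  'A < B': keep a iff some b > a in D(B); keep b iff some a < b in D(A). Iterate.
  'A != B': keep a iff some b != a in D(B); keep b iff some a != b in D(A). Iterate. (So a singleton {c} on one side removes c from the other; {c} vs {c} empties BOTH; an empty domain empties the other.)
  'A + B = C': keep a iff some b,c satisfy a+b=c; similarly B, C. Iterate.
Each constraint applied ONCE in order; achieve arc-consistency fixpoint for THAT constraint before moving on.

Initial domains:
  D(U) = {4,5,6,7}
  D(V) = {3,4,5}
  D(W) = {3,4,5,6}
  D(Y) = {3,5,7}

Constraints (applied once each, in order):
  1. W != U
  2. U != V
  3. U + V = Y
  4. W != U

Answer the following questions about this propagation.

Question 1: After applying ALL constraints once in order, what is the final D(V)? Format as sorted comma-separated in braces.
Constraint 1 (W != U) on D(W)={3,4,5,6} D(U)={4,5,6,7}: no change
Constraint 2 (U != V) on D(U)={4,5,6,7} D(V)={3,4,5}: no change
Constraint 3 (U + V = Y) on D(U)={4,5,6,7} D(V)={3,4,5} D(Y)={3,5,7}: U {4,5,6,7}->{4}; V {3,4,5}->{3}; Y {3,5,7}->{7}
Constraint 4 (W != U) on D(W)={3,4,5,6} D(U)={4}: W {3,4,5,6}->{3,5,6}
So after all 4 constraints: D(V) = {3}

Answer: {3}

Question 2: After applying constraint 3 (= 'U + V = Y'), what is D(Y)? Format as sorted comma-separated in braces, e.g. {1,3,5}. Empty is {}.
Constraint 1 (W != U) on D(W)={3,4,5,6} D(U)={4,5,6,7}: no change
Constraint 2 (U != V) on D(U)={4,5,6,7} D(V)={3,4,5}: no change
Constraint 3 (U + V = Y) on D(U)={4,5,6,7} D(V)={3,4,5} D(Y)={3,5,7}: U {4,5,6,7}->{4}; V {3,4,5}->{3}; Y {3,5,7}->{7}
So after constraint 3: D(Y) = {7}

Answer: {7}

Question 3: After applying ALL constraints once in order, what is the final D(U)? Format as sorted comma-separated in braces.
Answer: {4}

Derivation:
Constraint 1 (W != U) on D(W)={3,4,5,6} D(U)={4,5,6,7}: no change
Constraint 2 (U != V) on D(U)={4,5,6,7} D(V)={3,4,5}: no change
Constraint 3 (U + V = Y) on D(U)={4,5,6,7} D(V)={3,4,5} D(Y)={3,5,7}: U {4,5,6,7}->{4}; V {3,4,5}->{3}; Y {3,5,7}->{7}
Constraint 4 (W != U) on D(W)={3,4,5,6} D(U)={4}: W {3,4,5,6}->{3,5,6}
So after all 4 constraints: D(U) = {4}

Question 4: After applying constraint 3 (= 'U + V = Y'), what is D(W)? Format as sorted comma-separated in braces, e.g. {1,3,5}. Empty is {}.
Answer: {3,4,5,6}

Derivation:
Constraint 1 (W != U) on D(W)={3,4,5,6} D(U)={4,5,6,7}: no change
Constraint 2 (U != V) on D(U)={4,5,6,7} D(V)={3,4,5}: no change
Constraint 3 (U + V = Y) on D(U)={4,5,6,7} D(V)={3,4,5} D(Y)={3,5,7}: U {4,5,6,7}->{4}; V {3,4,5}->{3}; Y {3,5,7}->{7}
So after constraint 3: D(W) = {3,4,5,6}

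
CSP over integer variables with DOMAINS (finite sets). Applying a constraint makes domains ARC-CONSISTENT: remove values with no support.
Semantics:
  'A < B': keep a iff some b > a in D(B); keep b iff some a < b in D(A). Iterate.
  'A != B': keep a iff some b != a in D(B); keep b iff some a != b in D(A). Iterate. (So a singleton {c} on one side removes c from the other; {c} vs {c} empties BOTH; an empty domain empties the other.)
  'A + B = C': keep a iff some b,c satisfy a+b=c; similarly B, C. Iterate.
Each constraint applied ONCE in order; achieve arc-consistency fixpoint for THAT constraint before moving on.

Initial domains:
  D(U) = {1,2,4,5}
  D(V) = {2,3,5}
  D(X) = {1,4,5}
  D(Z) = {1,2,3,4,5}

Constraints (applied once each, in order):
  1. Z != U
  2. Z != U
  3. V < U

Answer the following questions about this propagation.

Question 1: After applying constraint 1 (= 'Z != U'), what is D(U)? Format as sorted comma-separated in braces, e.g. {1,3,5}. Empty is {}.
Constraint 1 (Z != U) on D(Z)={1,2,3,4,5} D(U)={1,2,4,5}: no change
So after constraint 1: D(U) = {1,2,4,5}

Answer: {1,2,4,5}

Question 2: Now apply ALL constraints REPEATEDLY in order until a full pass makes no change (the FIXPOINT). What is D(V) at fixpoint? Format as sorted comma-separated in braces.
Answer: {2,3}

Derivation:
pass 0 (initial): D(V)={2,3,5}
pass 1: U {1,2,4,5}->{4,5}; V {2,3,5}->{2,3}
pass 2: no change
Fixpoint after 2 passes: D(V) = {2,3}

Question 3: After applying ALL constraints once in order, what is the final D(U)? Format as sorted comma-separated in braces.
Answer: {4,5}

Derivation:
Constraint 1 (Z != U) on D(Z)={1,2,3,4,5} D(U)={1,2,4,5}: no change
Constraint 2 (Z != U) on D(Z)={1,2,3,4,5} D(U)={1,2,4,5}: no change
Constraint 3 (V < U) on D(V)={2,3,5} D(U)={1,2,4,5}: V {2,3,5}->{2,3}; U {1,2,4,5}->{4,5}
So after all 3 constraints: D(U) = {4,5}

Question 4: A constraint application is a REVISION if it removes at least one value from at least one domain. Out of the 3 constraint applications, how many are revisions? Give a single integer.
Answer: 1

Derivation:
Constraint 1 (Z != U) on D(Z)={1,2,3,4,5} D(U)={1,2,4,5}: no change => not a revision
Constraint 2 (Z != U) on D(Z)={1,2,3,4,5} D(U)={1,2,4,5}: no change => not a revision
Constraint 3 (V < U) on D(V)={2,3,5} D(U)={1,2,4,5}: V {2,3,5}->{2,3}; U {1,2,4,5}->{4,5} => REVISION
Total revisions = 1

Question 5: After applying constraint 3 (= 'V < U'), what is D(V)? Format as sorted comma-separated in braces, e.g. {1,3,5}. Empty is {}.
Constraint 1 (Z != U) on D(Z)={1,2,3,4,5} D(U)={1,2,4,5}: no change
Constraint 2 (Z != U) on D(Z)={1,2,3,4,5} D(U)={1,2,4,5}: no change
Constraint 3 (V < U) on D(V)={2,3,5} D(U)={1,2,4,5}: V {2,3,5}->{2,3}; U {1,2,4,5}->{4,5}
So after constraint 3: D(V) = {2,3}

Answer: {2,3}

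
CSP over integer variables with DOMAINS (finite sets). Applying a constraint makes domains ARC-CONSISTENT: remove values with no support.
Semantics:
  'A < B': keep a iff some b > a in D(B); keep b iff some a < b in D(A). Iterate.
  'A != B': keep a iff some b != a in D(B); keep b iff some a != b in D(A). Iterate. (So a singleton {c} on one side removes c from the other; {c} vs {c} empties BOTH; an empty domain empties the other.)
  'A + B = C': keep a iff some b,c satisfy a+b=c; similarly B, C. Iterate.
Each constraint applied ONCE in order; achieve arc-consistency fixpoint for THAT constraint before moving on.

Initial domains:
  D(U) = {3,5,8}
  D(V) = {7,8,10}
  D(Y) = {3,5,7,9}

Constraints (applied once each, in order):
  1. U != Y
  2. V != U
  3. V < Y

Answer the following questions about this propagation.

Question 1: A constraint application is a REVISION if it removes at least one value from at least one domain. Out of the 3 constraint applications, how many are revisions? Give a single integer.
Answer: 1

Derivation:
Constraint 1 (U != Y) on D(U)={3,5,8} D(Y)={3,5,7,9}: no change => not a revision
Constraint 2 (V != U) on D(V)={7,8,10} D(U)={3,5,8}: no change => not a revision
Constraint 3 (V < Y) on D(V)={7,8,10} D(Y)={3,5,7,9}: V {7,8,10}->{7,8}; Y {3,5,7,9}->{9} => REVISION
Total revisions = 1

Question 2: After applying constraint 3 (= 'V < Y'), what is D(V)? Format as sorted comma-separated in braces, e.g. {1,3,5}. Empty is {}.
Answer: {7,8}

Derivation:
Constraint 1 (U != Y) on D(U)={3,5,8} D(Y)={3,5,7,9}: no change
Constraint 2 (V != U) on D(V)={7,8,10} D(U)={3,5,8}: no change
Constraint 3 (V < Y) on D(V)={7,8,10} D(Y)={3,5,7,9}: V {7,8,10}->{7,8}; Y {3,5,7,9}->{9}
So after constraint 3: D(V) = {7,8}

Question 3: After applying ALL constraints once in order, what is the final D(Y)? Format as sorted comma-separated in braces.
Constraint 1 (U != Y) on D(U)={3,5,8} D(Y)={3,5,7,9}: no change
Constraint 2 (V != U) on D(V)={7,8,10} D(U)={3,5,8}: no change
Constraint 3 (V < Y) on D(V)={7,8,10} D(Y)={3,5,7,9}: V {7,8,10}->{7,8}; Y {3,5,7,9}->{9}
So after all 3 constraints: D(Y) = {9}

Answer: {9}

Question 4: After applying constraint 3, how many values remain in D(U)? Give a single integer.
Answer: 3

Derivation:
Constraint 1 (U != Y) on D(U)={3,5,8} D(Y)={3,5,7,9}: no change
Constraint 2 (V != U) on D(V)={7,8,10} D(U)={3,5,8}: no change
Constraint 3 (V < Y) on D(V)={7,8,10} D(Y)={3,5,7,9}: V {7,8,10}->{7,8}; Y {3,5,7,9}->{9}
So after constraint 3: D(U)={3,5,8}, size = 3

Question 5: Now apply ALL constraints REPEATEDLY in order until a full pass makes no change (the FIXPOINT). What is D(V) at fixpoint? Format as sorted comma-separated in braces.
Answer: {7,8}

Derivation:
pass 0 (initial): D(V)={7,8,10}
pass 1: V {7,8,10}->{7,8}; Y {3,5,7,9}->{9}
pass 2: no change
Fixpoint after 2 passes: D(V) = {7,8}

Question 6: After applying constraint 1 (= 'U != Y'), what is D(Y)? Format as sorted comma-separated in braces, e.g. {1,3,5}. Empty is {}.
Answer: {3,5,7,9}

Derivation:
Constraint 1 (U != Y) on D(U)={3,5,8} D(Y)={3,5,7,9}: no change
So after constraint 1: D(Y) = {3,5,7,9}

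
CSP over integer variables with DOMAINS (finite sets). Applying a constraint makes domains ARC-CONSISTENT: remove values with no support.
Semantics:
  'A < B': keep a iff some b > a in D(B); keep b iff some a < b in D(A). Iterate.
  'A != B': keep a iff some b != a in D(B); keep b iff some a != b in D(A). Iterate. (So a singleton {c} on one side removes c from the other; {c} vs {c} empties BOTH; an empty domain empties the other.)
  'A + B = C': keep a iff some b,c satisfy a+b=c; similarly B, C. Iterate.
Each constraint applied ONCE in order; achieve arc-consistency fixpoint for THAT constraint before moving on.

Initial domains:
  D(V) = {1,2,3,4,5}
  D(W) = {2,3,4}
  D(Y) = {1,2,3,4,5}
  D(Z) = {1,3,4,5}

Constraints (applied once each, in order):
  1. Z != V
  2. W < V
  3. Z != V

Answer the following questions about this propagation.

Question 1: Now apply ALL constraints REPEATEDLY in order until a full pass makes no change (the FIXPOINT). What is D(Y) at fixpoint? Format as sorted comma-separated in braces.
Answer: {1,2,3,4,5}

Derivation:
pass 0 (initial): D(Y)={1,2,3,4,5}
pass 1: V {1,2,3,4,5}->{3,4,5}
pass 2: no change
Fixpoint after 2 passes: D(Y) = {1,2,3,4,5}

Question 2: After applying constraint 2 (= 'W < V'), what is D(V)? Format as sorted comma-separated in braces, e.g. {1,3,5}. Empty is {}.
Constraint 1 (Z != V) on D(Z)={1,3,4,5} D(V)={1,2,3,4,5}: no change
Constraint 2 (W < V) on D(W)={2,3,4} D(V)={1,2,3,4,5}: V {1,2,3,4,5}->{3,4,5}
So after constraint 2: D(V) = {3,4,5}

Answer: {3,4,5}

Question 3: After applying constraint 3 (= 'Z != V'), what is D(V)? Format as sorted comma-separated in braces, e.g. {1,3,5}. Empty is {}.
Answer: {3,4,5}

Derivation:
Constraint 1 (Z != V) on D(Z)={1,3,4,5} D(V)={1,2,3,4,5}: no change
Constraint 2 (W < V) on D(W)={2,3,4} D(V)={1,2,3,4,5}: V {1,2,3,4,5}->{3,4,5}
Constraint 3 (Z != V) on D(Z)={1,3,4,5} D(V)={3,4,5}: no change
So after constraint 3: D(V) = {3,4,5}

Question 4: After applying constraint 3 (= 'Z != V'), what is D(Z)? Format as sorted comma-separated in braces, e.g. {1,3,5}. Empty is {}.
Answer: {1,3,4,5}

Derivation:
Constraint 1 (Z != V) on D(Z)={1,3,4,5} D(V)={1,2,3,4,5}: no change
Constraint 2 (W < V) on D(W)={2,3,4} D(V)={1,2,3,4,5}: V {1,2,3,4,5}->{3,4,5}
Constraint 3 (Z != V) on D(Z)={1,3,4,5} D(V)={3,4,5}: no change
So after constraint 3: D(Z) = {1,3,4,5}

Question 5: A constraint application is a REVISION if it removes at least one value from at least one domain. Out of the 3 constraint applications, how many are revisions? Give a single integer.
Constraint 1 (Z != V) on D(Z)={1,3,4,5} D(V)={1,2,3,4,5}: no change => not a revision
Constraint 2 (W < V) on D(W)={2,3,4} D(V)={1,2,3,4,5}: V {1,2,3,4,5}->{3,4,5} => REVISION
Constraint 3 (Z != V) on D(Z)={1,3,4,5} D(V)={3,4,5}: no change => not a revision
Total revisions = 1

Answer: 1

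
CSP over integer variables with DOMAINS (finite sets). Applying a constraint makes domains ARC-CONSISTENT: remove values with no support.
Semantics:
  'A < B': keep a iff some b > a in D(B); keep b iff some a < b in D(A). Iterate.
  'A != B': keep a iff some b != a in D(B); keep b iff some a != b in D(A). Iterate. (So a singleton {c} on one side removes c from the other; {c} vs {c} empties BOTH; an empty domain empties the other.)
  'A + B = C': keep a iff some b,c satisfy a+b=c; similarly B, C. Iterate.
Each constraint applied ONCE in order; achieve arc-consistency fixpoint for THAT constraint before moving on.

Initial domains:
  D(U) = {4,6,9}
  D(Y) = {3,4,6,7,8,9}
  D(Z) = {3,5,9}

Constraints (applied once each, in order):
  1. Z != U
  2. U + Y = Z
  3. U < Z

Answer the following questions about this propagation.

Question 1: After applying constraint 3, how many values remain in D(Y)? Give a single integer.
Constraint 1 (Z != U) on D(Z)={3,5,9} D(U)={4,6,9}: no change
Constraint 2 (U + Y = Z) on D(U)={4,6,9} D(Y)={3,4,6,7,8,9} D(Z)={3,5,9}: U {4,6,9}->{6}; Y {3,4,6,7,8,9}->{3}; Z {3,5,9}->{9}
Constraint 3 (U < Z) on D(U)={6} D(Z)={9}: no change
So after constraint 3: D(Y)={3}, size = 1

Answer: 1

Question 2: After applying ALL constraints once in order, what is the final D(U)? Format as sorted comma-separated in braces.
Answer: {6}

Derivation:
Constraint 1 (Z != U) on D(Z)={3,5,9} D(U)={4,6,9}: no change
Constraint 2 (U + Y = Z) on D(U)={4,6,9} D(Y)={3,4,6,7,8,9} D(Z)={3,5,9}: U {4,6,9}->{6}; Y {3,4,6,7,8,9}->{3}; Z {3,5,9}->{9}
Constraint 3 (U < Z) on D(U)={6} D(Z)={9}: no change
So after all 3 constraints: D(U) = {6}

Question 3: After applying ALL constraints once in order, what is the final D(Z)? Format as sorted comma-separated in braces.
Answer: {9}

Derivation:
Constraint 1 (Z != U) on D(Z)={3,5,9} D(U)={4,6,9}: no change
Constraint 2 (U + Y = Z) on D(U)={4,6,9} D(Y)={3,4,6,7,8,9} D(Z)={3,5,9}: U {4,6,9}->{6}; Y {3,4,6,7,8,9}->{3}; Z {3,5,9}->{9}
Constraint 3 (U < Z) on D(U)={6} D(Z)={9}: no change
So after all 3 constraints: D(Z) = {9}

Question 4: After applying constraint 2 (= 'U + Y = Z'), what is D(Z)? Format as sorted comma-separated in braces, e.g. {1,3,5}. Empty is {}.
Constraint 1 (Z != U) on D(Z)={3,5,9} D(U)={4,6,9}: no change
Constraint 2 (U + Y = Z) on D(U)={4,6,9} D(Y)={3,4,6,7,8,9} D(Z)={3,5,9}: U {4,6,9}->{6}; Y {3,4,6,7,8,9}->{3}; Z {3,5,9}->{9}
So after constraint 2: D(Z) = {9}

Answer: {9}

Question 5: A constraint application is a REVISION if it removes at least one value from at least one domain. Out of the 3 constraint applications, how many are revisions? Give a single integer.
Answer: 1

Derivation:
Constraint 1 (Z != U) on D(Z)={3,5,9} D(U)={4,6,9}: no change => not a revision
Constraint 2 (U + Y = Z) on D(U)={4,6,9} D(Y)={3,4,6,7,8,9} D(Z)={3,5,9}: U {4,6,9}->{6}; Y {3,4,6,7,8,9}->{3}; Z {3,5,9}->{9} => REVISION
Constraint 3 (U < Z) on D(U)={6} D(Z)={9}: no change => not a revision
Total revisions = 1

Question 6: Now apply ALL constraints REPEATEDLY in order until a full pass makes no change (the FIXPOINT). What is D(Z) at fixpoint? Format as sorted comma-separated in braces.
pass 0 (initial): D(Z)={3,5,9}
pass 1: U {4,6,9}->{6}; Y {3,4,6,7,8,9}->{3}; Z {3,5,9}->{9}
pass 2: no change
Fixpoint after 2 passes: D(Z) = {9}

Answer: {9}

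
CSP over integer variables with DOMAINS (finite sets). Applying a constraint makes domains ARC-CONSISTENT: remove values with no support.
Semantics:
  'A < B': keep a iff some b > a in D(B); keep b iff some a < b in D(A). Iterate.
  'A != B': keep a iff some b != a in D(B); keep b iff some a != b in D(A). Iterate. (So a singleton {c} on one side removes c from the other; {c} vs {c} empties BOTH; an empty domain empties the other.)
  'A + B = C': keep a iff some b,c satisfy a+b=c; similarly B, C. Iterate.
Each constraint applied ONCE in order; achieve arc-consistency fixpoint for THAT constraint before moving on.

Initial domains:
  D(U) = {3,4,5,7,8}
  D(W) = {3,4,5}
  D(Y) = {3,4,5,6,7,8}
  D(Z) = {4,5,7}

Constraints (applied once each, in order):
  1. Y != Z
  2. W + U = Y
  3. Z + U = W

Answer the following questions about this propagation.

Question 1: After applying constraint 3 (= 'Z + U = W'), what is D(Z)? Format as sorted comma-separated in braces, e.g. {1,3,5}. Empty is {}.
Answer: {}

Derivation:
Constraint 1 (Y != Z) on D(Y)={3,4,5,6,7,8} D(Z)={4,5,7}: no change
Constraint 2 (W + U = Y) on D(W)={3,4,5} D(U)={3,4,5,7,8} D(Y)={3,4,5,6,7,8}: U {3,4,5,7,8}->{3,4,5}; Y {3,4,5,6,7,8}->{6,7,8}
Constraint 3 (Z + U = W) on D(Z)={4,5,7} D(U)={3,4,5} D(W)={3,4,5}: Z {4,5,7}->{}; U {3,4,5}->{}; W {3,4,5}->{}
So after constraint 3: D(Z) = {}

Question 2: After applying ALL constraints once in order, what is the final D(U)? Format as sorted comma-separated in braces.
Answer: {}

Derivation:
Constraint 1 (Y != Z) on D(Y)={3,4,5,6,7,8} D(Z)={4,5,7}: no change
Constraint 2 (W + U = Y) on D(W)={3,4,5} D(U)={3,4,5,7,8} D(Y)={3,4,5,6,7,8}: U {3,4,5,7,8}->{3,4,5}; Y {3,4,5,6,7,8}->{6,7,8}
Constraint 3 (Z + U = W) on D(Z)={4,5,7} D(U)={3,4,5} D(W)={3,4,5}: Z {4,5,7}->{}; U {3,4,5}->{}; W {3,4,5}->{}
So after all 3 constraints: D(U) = {}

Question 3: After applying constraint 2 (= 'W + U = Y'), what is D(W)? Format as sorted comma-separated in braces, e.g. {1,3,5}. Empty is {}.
Constraint 1 (Y != Z) on D(Y)={3,4,5,6,7,8} D(Z)={4,5,7}: no change
Constraint 2 (W + U = Y) on D(W)={3,4,5} D(U)={3,4,5,7,8} D(Y)={3,4,5,6,7,8}: U {3,4,5,7,8}->{3,4,5}; Y {3,4,5,6,7,8}->{6,7,8}
So after constraint 2: D(W) = {3,4,5}

Answer: {3,4,5}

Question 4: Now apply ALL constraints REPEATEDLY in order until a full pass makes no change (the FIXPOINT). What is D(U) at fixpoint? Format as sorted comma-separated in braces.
Answer: {}

Derivation:
pass 0 (initial): D(U)={3,4,5,7,8}
pass 1: U {3,4,5,7,8}->{}; W {3,4,5}->{}; Y {3,4,5,6,7,8}->{6,7,8}; Z {4,5,7}->{}
pass 2: Y {6,7,8}->{}
pass 3: no change
Fixpoint after 3 passes: D(U) = {}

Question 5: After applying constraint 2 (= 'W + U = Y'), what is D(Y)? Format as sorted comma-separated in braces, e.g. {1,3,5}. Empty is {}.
Answer: {6,7,8}

Derivation:
Constraint 1 (Y != Z) on D(Y)={3,4,5,6,7,8} D(Z)={4,5,7}: no change
Constraint 2 (W + U = Y) on D(W)={3,4,5} D(U)={3,4,5,7,8} D(Y)={3,4,5,6,7,8}: U {3,4,5,7,8}->{3,4,5}; Y {3,4,5,6,7,8}->{6,7,8}
So after constraint 2: D(Y) = {6,7,8}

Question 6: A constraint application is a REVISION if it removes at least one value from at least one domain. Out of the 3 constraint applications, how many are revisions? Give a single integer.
Constraint 1 (Y != Z) on D(Y)={3,4,5,6,7,8} D(Z)={4,5,7}: no change => not a revision
Constraint 2 (W + U = Y) on D(W)={3,4,5} D(U)={3,4,5,7,8} D(Y)={3,4,5,6,7,8}: U {3,4,5,7,8}->{3,4,5}; Y {3,4,5,6,7,8}->{6,7,8} => REVISION
Constraint 3 (Z + U = W) on D(Z)={4,5,7} D(U)={3,4,5} D(W)={3,4,5}: Z {4,5,7}->{}; U {3,4,5}->{}; W {3,4,5}->{} => REVISION
Total revisions = 2

Answer: 2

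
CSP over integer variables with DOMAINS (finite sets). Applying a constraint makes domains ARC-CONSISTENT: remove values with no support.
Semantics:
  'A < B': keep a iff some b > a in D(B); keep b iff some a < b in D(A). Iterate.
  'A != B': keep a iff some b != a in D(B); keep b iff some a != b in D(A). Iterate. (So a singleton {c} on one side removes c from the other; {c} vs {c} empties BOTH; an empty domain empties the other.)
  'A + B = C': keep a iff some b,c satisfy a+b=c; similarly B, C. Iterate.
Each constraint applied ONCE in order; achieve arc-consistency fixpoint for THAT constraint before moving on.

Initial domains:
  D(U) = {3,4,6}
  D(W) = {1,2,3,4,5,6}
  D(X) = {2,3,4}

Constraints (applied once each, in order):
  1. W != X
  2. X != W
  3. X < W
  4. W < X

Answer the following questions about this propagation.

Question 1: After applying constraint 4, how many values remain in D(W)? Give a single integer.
Constraint 1 (W != X) on D(W)={1,2,3,4,5,6} D(X)={2,3,4}: no change
Constraint 2 (X != W) on D(X)={2,3,4} D(W)={1,2,3,4,5,6}: no change
Constraint 3 (X < W) on D(X)={2,3,4} D(W)={1,2,3,4,5,6}: W {1,2,3,4,5,6}->{3,4,5,6}
Constraint 4 (W < X) on D(W)={3,4,5,6} D(X)={2,3,4}: W {3,4,5,6}->{3}; X {2,3,4}->{4}
So after constraint 4: D(W)={3}, size = 1

Answer: 1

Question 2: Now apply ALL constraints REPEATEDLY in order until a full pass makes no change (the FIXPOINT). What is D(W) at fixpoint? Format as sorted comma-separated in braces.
pass 0 (initial): D(W)={1,2,3,4,5,6}
pass 1: W {1,2,3,4,5,6}->{3}; X {2,3,4}->{4}
pass 2: W {3}->{}; X {4}->{}
pass 3: no change
Fixpoint after 3 passes: D(W) = {}

Answer: {}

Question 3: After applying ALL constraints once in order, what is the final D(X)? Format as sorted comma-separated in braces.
Constraint 1 (W != X) on D(W)={1,2,3,4,5,6} D(X)={2,3,4}: no change
Constraint 2 (X != W) on D(X)={2,3,4} D(W)={1,2,3,4,5,6}: no change
Constraint 3 (X < W) on D(X)={2,3,4} D(W)={1,2,3,4,5,6}: W {1,2,3,4,5,6}->{3,4,5,6}
Constraint 4 (W < X) on D(W)={3,4,5,6} D(X)={2,3,4}: W {3,4,5,6}->{3}; X {2,3,4}->{4}
So after all 4 constraints: D(X) = {4}

Answer: {4}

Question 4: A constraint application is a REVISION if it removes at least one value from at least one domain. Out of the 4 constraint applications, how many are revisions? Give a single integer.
Answer: 2

Derivation:
Constraint 1 (W != X) on D(W)={1,2,3,4,5,6} D(X)={2,3,4}: no change => not a revision
Constraint 2 (X != W) on D(X)={2,3,4} D(W)={1,2,3,4,5,6}: no change => not a revision
Constraint 3 (X < W) on D(X)={2,3,4} D(W)={1,2,3,4,5,6}: W {1,2,3,4,5,6}->{3,4,5,6} => REVISION
Constraint 4 (W < X) on D(W)={3,4,5,6} D(X)={2,3,4}: W {3,4,5,6}->{3}; X {2,3,4}->{4} => REVISION
Total revisions = 2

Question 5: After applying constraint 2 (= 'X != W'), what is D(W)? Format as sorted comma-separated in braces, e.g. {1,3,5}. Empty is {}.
Answer: {1,2,3,4,5,6}

Derivation:
Constraint 1 (W != X) on D(W)={1,2,3,4,5,6} D(X)={2,3,4}: no change
Constraint 2 (X != W) on D(X)={2,3,4} D(W)={1,2,3,4,5,6}: no change
So after constraint 2: D(W) = {1,2,3,4,5,6}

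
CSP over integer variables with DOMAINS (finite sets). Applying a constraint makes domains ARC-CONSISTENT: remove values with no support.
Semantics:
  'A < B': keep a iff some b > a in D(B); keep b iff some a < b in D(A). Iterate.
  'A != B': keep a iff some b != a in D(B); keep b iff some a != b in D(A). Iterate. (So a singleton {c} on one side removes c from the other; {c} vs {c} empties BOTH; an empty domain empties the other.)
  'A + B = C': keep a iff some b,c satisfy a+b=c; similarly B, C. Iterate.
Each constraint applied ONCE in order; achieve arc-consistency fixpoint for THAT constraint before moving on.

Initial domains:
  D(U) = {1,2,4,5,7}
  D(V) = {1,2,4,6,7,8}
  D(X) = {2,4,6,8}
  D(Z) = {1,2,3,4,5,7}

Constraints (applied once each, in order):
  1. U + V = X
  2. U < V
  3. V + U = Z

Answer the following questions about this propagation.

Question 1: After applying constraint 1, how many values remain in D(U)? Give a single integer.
Answer: 5

Derivation:
Constraint 1 (U + V = X) on D(U)={1,2,4,5,7} D(V)={1,2,4,6,7,8} D(X)={2,4,6,8}: V {1,2,4,6,7,8}->{1,2,4,6,7}
So after constraint 1: D(U)={1,2,4,5,7}, size = 5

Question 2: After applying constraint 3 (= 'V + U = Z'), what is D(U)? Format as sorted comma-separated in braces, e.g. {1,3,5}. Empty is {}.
Answer: {1,2,5}

Derivation:
Constraint 1 (U + V = X) on D(U)={1,2,4,5,7} D(V)={1,2,4,6,7,8} D(X)={2,4,6,8}: V {1,2,4,6,7,8}->{1,2,4,6,7}
Constraint 2 (U < V) on D(U)={1,2,4,5,7} D(V)={1,2,4,6,7}: U {1,2,4,5,7}->{1,2,4,5}; V {1,2,4,6,7}->{2,4,6,7}
Constraint 3 (V + U = Z) on D(V)={2,4,6,7} D(U)={1,2,4,5} D(Z)={1,2,3,4,5,7}: V {2,4,6,7}->{2,4,6}; U {1,2,4,5}->{1,2,5}; Z {1,2,3,4,5,7}->{3,4,5,7}
So after constraint 3: D(U) = {1,2,5}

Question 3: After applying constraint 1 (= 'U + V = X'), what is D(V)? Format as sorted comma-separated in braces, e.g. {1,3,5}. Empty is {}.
Constraint 1 (U + V = X) on D(U)={1,2,4,5,7} D(V)={1,2,4,6,7,8} D(X)={2,4,6,8}: V {1,2,4,6,7,8}->{1,2,4,6,7}
So after constraint 1: D(V) = {1,2,4,6,7}

Answer: {1,2,4,6,7}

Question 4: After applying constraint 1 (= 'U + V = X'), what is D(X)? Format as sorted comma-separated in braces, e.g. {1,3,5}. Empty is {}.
Answer: {2,4,6,8}

Derivation:
Constraint 1 (U + V = X) on D(U)={1,2,4,5,7} D(V)={1,2,4,6,7,8} D(X)={2,4,6,8}: V {1,2,4,6,7,8}->{1,2,4,6,7}
So after constraint 1: D(X) = {2,4,6,8}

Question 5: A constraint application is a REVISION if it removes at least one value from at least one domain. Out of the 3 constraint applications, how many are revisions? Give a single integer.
Constraint 1 (U + V = X) on D(U)={1,2,4,5,7} D(V)={1,2,4,6,7,8} D(X)={2,4,6,8}: V {1,2,4,6,7,8}->{1,2,4,6,7} => REVISION
Constraint 2 (U < V) on D(U)={1,2,4,5,7} D(V)={1,2,4,6,7}: U {1,2,4,5,7}->{1,2,4,5}; V {1,2,4,6,7}->{2,4,6,7} => REVISION
Constraint 3 (V + U = Z) on D(V)={2,4,6,7} D(U)={1,2,4,5} D(Z)={1,2,3,4,5,7}: V {2,4,6,7}->{2,4,6}; U {1,2,4,5}->{1,2,5}; Z {1,2,3,4,5,7}->{3,4,5,7} => REVISION
Total revisions = 3

Answer: 3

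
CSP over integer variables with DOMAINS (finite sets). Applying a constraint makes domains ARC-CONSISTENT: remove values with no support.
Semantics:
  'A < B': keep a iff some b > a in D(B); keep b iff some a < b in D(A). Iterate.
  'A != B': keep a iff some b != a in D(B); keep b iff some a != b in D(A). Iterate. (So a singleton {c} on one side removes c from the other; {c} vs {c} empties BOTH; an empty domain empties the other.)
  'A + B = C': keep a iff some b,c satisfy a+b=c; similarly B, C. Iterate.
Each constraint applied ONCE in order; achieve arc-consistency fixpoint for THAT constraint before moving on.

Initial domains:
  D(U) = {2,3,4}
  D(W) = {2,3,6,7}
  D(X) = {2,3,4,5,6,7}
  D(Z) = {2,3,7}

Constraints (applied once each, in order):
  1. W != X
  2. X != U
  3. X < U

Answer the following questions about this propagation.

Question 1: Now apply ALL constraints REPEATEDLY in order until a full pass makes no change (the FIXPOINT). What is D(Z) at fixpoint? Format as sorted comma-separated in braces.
Answer: {2,3,7}

Derivation:
pass 0 (initial): D(Z)={2,3,7}
pass 1: U {2,3,4}->{3,4}; X {2,3,4,5,6,7}->{2,3}
pass 2: no change
Fixpoint after 2 passes: D(Z) = {2,3,7}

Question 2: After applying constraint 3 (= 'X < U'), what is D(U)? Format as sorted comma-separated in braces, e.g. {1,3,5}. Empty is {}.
Constraint 1 (W != X) on D(W)={2,3,6,7} D(X)={2,3,4,5,6,7}: no change
Constraint 2 (X != U) on D(X)={2,3,4,5,6,7} D(U)={2,3,4}: no change
Constraint 3 (X < U) on D(X)={2,3,4,5,6,7} D(U)={2,3,4}: X {2,3,4,5,6,7}->{2,3}; U {2,3,4}->{3,4}
So after constraint 3: D(U) = {3,4}

Answer: {3,4}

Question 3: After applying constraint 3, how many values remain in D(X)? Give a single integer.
Answer: 2

Derivation:
Constraint 1 (W != X) on D(W)={2,3,6,7} D(X)={2,3,4,5,6,7}: no change
Constraint 2 (X != U) on D(X)={2,3,4,5,6,7} D(U)={2,3,4}: no change
Constraint 3 (X < U) on D(X)={2,3,4,5,6,7} D(U)={2,3,4}: X {2,3,4,5,6,7}->{2,3}; U {2,3,4}->{3,4}
So after constraint 3: D(X)={2,3}, size = 2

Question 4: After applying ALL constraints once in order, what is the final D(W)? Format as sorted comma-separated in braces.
Constraint 1 (W != X) on D(W)={2,3,6,7} D(X)={2,3,4,5,6,7}: no change
Constraint 2 (X != U) on D(X)={2,3,4,5,6,7} D(U)={2,3,4}: no change
Constraint 3 (X < U) on D(X)={2,3,4,5,6,7} D(U)={2,3,4}: X {2,3,4,5,6,7}->{2,3}; U {2,3,4}->{3,4}
So after all 3 constraints: D(W) = {2,3,6,7}

Answer: {2,3,6,7}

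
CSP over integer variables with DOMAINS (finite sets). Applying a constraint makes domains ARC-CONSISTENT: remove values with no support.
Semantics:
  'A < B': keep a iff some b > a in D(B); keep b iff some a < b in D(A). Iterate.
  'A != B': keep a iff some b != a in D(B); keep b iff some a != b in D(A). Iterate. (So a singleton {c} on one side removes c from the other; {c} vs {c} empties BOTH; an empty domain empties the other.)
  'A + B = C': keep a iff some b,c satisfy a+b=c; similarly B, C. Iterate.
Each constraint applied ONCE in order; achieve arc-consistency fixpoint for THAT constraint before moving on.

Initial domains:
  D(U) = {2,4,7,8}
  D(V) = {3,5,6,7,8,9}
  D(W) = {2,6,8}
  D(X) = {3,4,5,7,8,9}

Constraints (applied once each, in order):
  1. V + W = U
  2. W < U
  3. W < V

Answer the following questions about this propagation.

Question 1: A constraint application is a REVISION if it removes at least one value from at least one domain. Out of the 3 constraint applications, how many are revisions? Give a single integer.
Constraint 1 (V + W = U) on D(V)={3,5,6,7,8,9} D(W)={2,6,8} D(U)={2,4,7,8}: V {3,5,6,7,8,9}->{5,6}; W {2,6,8}->{2}; U {2,4,7,8}->{7,8} => REVISION
Constraint 2 (W < U) on D(W)={2} D(U)={7,8}: no change => not a revision
Constraint 3 (W < V) on D(W)={2} D(V)={5,6}: no change => not a revision
Total revisions = 1

Answer: 1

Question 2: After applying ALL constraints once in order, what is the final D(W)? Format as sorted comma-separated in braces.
Answer: {2}

Derivation:
Constraint 1 (V + W = U) on D(V)={3,5,6,7,8,9} D(W)={2,6,8} D(U)={2,4,7,8}: V {3,5,6,7,8,9}->{5,6}; W {2,6,8}->{2}; U {2,4,7,8}->{7,8}
Constraint 2 (W < U) on D(W)={2} D(U)={7,8}: no change
Constraint 3 (W < V) on D(W)={2} D(V)={5,6}: no change
So after all 3 constraints: D(W) = {2}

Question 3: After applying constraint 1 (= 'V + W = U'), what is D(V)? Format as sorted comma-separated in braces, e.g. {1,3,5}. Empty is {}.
Constraint 1 (V + W = U) on D(V)={3,5,6,7,8,9} D(W)={2,6,8} D(U)={2,4,7,8}: V {3,5,6,7,8,9}->{5,6}; W {2,6,8}->{2}; U {2,4,7,8}->{7,8}
So after constraint 1: D(V) = {5,6}

Answer: {5,6}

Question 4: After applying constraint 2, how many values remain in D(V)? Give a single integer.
Answer: 2

Derivation:
Constraint 1 (V + W = U) on D(V)={3,5,6,7,8,9} D(W)={2,6,8} D(U)={2,4,7,8}: V {3,5,6,7,8,9}->{5,6}; W {2,6,8}->{2}; U {2,4,7,8}->{7,8}
Constraint 2 (W < U) on D(W)={2} D(U)={7,8}: no change
So after constraint 2: D(V)={5,6}, size = 2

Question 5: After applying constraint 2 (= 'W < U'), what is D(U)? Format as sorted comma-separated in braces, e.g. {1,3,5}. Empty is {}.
Answer: {7,8}

Derivation:
Constraint 1 (V + W = U) on D(V)={3,5,6,7,8,9} D(W)={2,6,8} D(U)={2,4,7,8}: V {3,5,6,7,8,9}->{5,6}; W {2,6,8}->{2}; U {2,4,7,8}->{7,8}
Constraint 2 (W < U) on D(W)={2} D(U)={7,8}: no change
So after constraint 2: D(U) = {7,8}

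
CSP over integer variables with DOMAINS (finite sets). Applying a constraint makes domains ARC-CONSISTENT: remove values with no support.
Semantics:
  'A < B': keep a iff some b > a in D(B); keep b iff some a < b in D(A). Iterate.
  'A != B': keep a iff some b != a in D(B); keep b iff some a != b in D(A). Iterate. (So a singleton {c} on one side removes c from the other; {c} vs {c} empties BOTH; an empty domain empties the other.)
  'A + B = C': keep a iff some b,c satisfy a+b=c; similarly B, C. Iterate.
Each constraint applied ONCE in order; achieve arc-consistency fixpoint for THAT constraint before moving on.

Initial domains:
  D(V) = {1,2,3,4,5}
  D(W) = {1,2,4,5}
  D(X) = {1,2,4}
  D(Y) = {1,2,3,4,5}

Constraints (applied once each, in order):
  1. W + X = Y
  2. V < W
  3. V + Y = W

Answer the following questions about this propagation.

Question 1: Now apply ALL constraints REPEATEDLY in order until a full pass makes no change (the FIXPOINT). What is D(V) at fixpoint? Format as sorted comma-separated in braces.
Answer: {}

Derivation:
pass 0 (initial): D(V)={1,2,3,4,5}
pass 1: V {1,2,3,4,5}->{1,2}; W {1,2,4,5}->{4}; Y {1,2,3,4,5}->{2,3}
pass 2: V {1,2}->{}; W {4}->{}; X {1,2,4}->{}; Y {2,3}->{}
pass 3: no change
Fixpoint after 3 passes: D(V) = {}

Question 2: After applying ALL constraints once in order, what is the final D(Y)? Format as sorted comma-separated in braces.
Answer: {2,3}

Derivation:
Constraint 1 (W + X = Y) on D(W)={1,2,4,5} D(X)={1,2,4} D(Y)={1,2,3,4,5}: W {1,2,4,5}->{1,2,4}; Y {1,2,3,4,5}->{2,3,4,5}
Constraint 2 (V < W) on D(V)={1,2,3,4,5} D(W)={1,2,4}: V {1,2,3,4,5}->{1,2,3}; W {1,2,4}->{2,4}
Constraint 3 (V + Y = W) on D(V)={1,2,3} D(Y)={2,3,4,5} D(W)={2,4}: V {1,2,3}->{1,2}; Y {2,3,4,5}->{2,3}; W {2,4}->{4}
So after all 3 constraints: D(Y) = {2,3}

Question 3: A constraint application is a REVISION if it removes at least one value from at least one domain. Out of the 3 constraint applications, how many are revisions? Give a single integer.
Constraint 1 (W + X = Y) on D(W)={1,2,4,5} D(X)={1,2,4} D(Y)={1,2,3,4,5}: W {1,2,4,5}->{1,2,4}; Y {1,2,3,4,5}->{2,3,4,5} => REVISION
Constraint 2 (V < W) on D(V)={1,2,3,4,5} D(W)={1,2,4}: V {1,2,3,4,5}->{1,2,3}; W {1,2,4}->{2,4} => REVISION
Constraint 3 (V + Y = W) on D(V)={1,2,3} D(Y)={2,3,4,5} D(W)={2,4}: V {1,2,3}->{1,2}; Y {2,3,4,5}->{2,3}; W {2,4}->{4} => REVISION
Total revisions = 3

Answer: 3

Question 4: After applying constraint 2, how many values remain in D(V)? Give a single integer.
Constraint 1 (W + X = Y) on D(W)={1,2,4,5} D(X)={1,2,4} D(Y)={1,2,3,4,5}: W {1,2,4,5}->{1,2,4}; Y {1,2,3,4,5}->{2,3,4,5}
Constraint 2 (V < W) on D(V)={1,2,3,4,5} D(W)={1,2,4}: V {1,2,3,4,5}->{1,2,3}; W {1,2,4}->{2,4}
So after constraint 2: D(V)={1,2,3}, size = 3

Answer: 3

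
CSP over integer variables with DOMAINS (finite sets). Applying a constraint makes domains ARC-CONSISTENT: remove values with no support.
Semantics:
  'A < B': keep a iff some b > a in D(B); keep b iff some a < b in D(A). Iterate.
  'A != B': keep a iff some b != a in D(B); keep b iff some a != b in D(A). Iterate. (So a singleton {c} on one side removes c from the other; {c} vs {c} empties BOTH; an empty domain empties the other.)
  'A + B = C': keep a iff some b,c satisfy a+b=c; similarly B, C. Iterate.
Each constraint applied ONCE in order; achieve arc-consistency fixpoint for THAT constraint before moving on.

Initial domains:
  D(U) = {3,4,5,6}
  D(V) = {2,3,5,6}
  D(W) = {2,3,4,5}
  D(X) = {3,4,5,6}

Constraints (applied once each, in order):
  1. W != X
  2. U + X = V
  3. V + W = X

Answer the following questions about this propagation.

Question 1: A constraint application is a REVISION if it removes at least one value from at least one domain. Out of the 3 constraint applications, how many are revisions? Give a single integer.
Constraint 1 (W != X) on D(W)={2,3,4,5} D(X)={3,4,5,6}: no change => not a revision
Constraint 2 (U + X = V) on D(U)={3,4,5,6} D(X)={3,4,5,6} D(V)={2,3,5,6}: U {3,4,5,6}->{3}; X {3,4,5,6}->{3}; V {2,3,5,6}->{6} => REVISION
Constraint 3 (V + W = X) on D(V)={6} D(W)={2,3,4,5} D(X)={3}: V {6}->{}; W {2,3,4,5}->{}; X {3}->{} => REVISION
Total revisions = 2

Answer: 2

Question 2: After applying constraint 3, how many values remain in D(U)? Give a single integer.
Constraint 1 (W != X) on D(W)={2,3,4,5} D(X)={3,4,5,6}: no change
Constraint 2 (U + X = V) on D(U)={3,4,5,6} D(X)={3,4,5,6} D(V)={2,3,5,6}: U {3,4,5,6}->{3}; X {3,4,5,6}->{3}; V {2,3,5,6}->{6}
Constraint 3 (V + W = X) on D(V)={6} D(W)={2,3,4,5} D(X)={3}: V {6}->{}; W {2,3,4,5}->{}; X {3}->{}
So after constraint 3: D(U)={3}, size = 1

Answer: 1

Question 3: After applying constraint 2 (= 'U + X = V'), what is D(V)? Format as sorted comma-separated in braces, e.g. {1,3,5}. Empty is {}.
Answer: {6}

Derivation:
Constraint 1 (W != X) on D(W)={2,3,4,5} D(X)={3,4,5,6}: no change
Constraint 2 (U + X = V) on D(U)={3,4,5,6} D(X)={3,4,5,6} D(V)={2,3,5,6}: U {3,4,5,6}->{3}; X {3,4,5,6}->{3}; V {2,3,5,6}->{6}
So after constraint 2: D(V) = {6}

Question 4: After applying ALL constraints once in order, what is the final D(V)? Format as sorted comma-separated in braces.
Constraint 1 (W != X) on D(W)={2,3,4,5} D(X)={3,4,5,6}: no change
Constraint 2 (U + X = V) on D(U)={3,4,5,6} D(X)={3,4,5,6} D(V)={2,3,5,6}: U {3,4,5,6}->{3}; X {3,4,5,6}->{3}; V {2,3,5,6}->{6}
Constraint 3 (V + W = X) on D(V)={6} D(W)={2,3,4,5} D(X)={3}: V {6}->{}; W {2,3,4,5}->{}; X {3}->{}
So after all 3 constraints: D(V) = {}

Answer: {}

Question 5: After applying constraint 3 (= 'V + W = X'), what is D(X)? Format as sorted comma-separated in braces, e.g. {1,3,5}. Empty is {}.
Constraint 1 (W != X) on D(W)={2,3,4,5} D(X)={3,4,5,6}: no change
Constraint 2 (U + X = V) on D(U)={3,4,5,6} D(X)={3,4,5,6} D(V)={2,3,5,6}: U {3,4,5,6}->{3}; X {3,4,5,6}->{3}; V {2,3,5,6}->{6}
Constraint 3 (V + W = X) on D(V)={6} D(W)={2,3,4,5} D(X)={3}: V {6}->{}; W {2,3,4,5}->{}; X {3}->{}
So after constraint 3: D(X) = {}

Answer: {}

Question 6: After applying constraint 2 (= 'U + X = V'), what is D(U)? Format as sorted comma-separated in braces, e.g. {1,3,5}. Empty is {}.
Answer: {3}

Derivation:
Constraint 1 (W != X) on D(W)={2,3,4,5} D(X)={3,4,5,6}: no change
Constraint 2 (U + X = V) on D(U)={3,4,5,6} D(X)={3,4,5,6} D(V)={2,3,5,6}: U {3,4,5,6}->{3}; X {3,4,5,6}->{3}; V {2,3,5,6}->{6}
So after constraint 2: D(U) = {3}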